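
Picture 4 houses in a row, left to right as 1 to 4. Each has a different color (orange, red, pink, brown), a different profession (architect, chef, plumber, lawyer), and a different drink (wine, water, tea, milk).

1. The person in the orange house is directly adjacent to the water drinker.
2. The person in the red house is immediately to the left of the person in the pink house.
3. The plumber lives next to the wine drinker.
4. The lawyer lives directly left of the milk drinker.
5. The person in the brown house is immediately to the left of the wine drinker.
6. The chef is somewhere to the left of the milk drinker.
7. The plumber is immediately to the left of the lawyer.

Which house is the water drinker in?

The only profession still possible for house 4 is architect.
The person in the brown house is narrowed to house 1 or 2; consider each.
Placing it in house 1 leads to a contradiction, so it's in house 2.
By clue 5, the wine drinker is in house 3.
That leaves milk as the drink for house 4.
Clue 1: the water drinker is in house 2.
The person in the red house is in house 3 (clue 2).
Clue 2: the person in the pink house is in house 4.
Clue 3: the plumber is in house 2.
The lawyer is in house 3 (clue 4).
The only color still possible for house 1 is orange.
That leaves chef as the profession for house 1.
House 1's drink must be tea (nothing else left).
So: house 1 = orange/chef/tea, house 2 = brown/plumber/water, house 3 = red/lawyer/wine, house 4 = pink/architect/milk.

2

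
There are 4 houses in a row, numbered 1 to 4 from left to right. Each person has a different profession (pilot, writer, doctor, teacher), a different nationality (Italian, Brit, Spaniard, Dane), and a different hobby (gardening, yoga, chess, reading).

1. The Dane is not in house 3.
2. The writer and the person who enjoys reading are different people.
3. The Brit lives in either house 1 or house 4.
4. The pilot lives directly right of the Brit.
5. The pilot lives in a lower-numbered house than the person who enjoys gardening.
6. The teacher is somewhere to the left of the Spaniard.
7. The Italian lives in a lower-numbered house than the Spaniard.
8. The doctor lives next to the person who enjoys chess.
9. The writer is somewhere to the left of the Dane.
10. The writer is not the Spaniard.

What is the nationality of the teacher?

Italian

Clue 4: the pilot is in house 2.
The Brit is in house 1 (clue 4).
House 4 profession: only doctor fits.
By clue 8, the person who enjoys chess is in house 3.
That leaves gardening as the hobby for house 4.
The teacher is narrowed to house 1 or 3; consider each.
Placing it in house 1 leads to a contradiction, so it's in house 3.
Clue 6: the Spaniard is in house 4.
The only profession still possible for house 1 is writer.
So house 2 gets Dane for nationality.
That leaves Italian as the nationality for house 3.
By clue 2, the person who enjoys reading is in house 2.
House 1's hobby must be yoga (nothing else left).
So: house 1 = writer/Brit/yoga, house 2 = pilot/Dane/reading, house 3 = teacher/Italian/chess, house 4 = doctor/Spaniard/gardening.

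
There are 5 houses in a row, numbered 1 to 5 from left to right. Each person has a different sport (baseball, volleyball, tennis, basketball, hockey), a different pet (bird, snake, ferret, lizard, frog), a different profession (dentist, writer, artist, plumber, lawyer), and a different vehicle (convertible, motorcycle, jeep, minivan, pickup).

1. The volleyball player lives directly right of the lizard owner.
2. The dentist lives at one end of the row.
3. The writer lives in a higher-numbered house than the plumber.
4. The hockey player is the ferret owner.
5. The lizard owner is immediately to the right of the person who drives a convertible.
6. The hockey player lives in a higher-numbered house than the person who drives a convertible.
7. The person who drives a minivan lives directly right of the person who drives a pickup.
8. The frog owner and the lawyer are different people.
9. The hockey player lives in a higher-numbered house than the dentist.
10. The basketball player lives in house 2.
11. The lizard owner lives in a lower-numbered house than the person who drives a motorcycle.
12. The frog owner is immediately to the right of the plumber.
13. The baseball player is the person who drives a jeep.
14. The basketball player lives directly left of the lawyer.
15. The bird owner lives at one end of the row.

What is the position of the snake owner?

Clue 9 places the dentist in house 1.
The basketball player is in house 2 (clue 10).
By clue 14, the lawyer is in house 3.
From clue 12, the frog owner must be in house 5.
Clue 12 places the plumber in house 4.
So house 2 gets artist for profession.
The only profession still possible for house 5 is writer.
House 1's pet must be bird (nothing else left).
The hockey player is narrowed to house 3 or 4; consider each.
Placing it in house 3 leads to a contradiction, so it's in house 4.
Clue 4: the ferret owner is in house 4.
By clue 1, the volleyball player is in house 3.
Clue 1 places the lizard owner in house 2.
The person who drives a convertible is in house 1 (clue 5).
House 3's pet must be snake (nothing else left).
Clue 13: the baseball player is in house 5.
The person who drives a jeep is in house 5 (clue 13).
That leaves tennis as the sport for house 1.
House 2 vehicle: only pickup fits.
Clue 7: the person who drives a minivan is in house 3.
The only vehicle still possible for house 4 is motorcycle.
So: house 1 = tennis/bird/dentist/convertible, house 2 = basketball/lizard/artist/pickup, house 3 = volleyball/snake/lawyer/minivan, house 4 = hockey/ferret/plumber/motorcycle, house 5 = baseball/frog/writer/jeep.

3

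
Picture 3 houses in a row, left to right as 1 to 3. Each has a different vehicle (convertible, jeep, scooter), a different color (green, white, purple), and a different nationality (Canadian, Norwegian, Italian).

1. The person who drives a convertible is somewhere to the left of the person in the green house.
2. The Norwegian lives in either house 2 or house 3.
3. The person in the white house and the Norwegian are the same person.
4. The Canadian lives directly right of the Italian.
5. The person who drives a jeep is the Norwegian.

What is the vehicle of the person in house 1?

So house 1 gets purple for color.
That leaves Italian as the nationality for house 1.
Clue 4 places the Canadian in house 2.
So house 3 gets Norwegian for nationality.
By clue 3, the person in the white house is in house 3.
From clue 5, the person who drives a jeep must be in house 3.
So house 2 gets green for color.
From clue 1, the person who drives a convertible must be in house 1.
The only vehicle still possible for house 2 is scooter.
So: house 1 = convertible/purple/Italian, house 2 = scooter/green/Canadian, house 3 = jeep/white/Norwegian.

convertible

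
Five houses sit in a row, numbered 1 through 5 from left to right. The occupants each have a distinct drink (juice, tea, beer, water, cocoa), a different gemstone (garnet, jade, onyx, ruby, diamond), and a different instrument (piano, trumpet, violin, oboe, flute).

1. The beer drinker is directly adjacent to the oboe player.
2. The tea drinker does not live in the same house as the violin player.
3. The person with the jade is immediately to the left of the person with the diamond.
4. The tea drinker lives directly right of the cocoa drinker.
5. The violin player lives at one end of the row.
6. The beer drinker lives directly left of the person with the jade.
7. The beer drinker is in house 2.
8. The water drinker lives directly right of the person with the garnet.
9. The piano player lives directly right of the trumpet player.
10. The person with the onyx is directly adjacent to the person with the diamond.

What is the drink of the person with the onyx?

By clue 7, the beer drinker is in house 2.
Clue 6 places the person with the jade in house 3.
House 1 drink: only juice fits.
The only gemstone still possible for house 1 is ruby.
Clue 3: the person with the diamond is in house 4.
Clue 10: the person with the onyx is in house 5.
The only gemstone still possible for house 2 is garnet.
Clue 8 places the water drinker in house 3.
The only drink still possible for house 4 is cocoa.
House 5 drink: only tea fits.
Clue 2: the violin player is in house 1.
That leaves oboe as the instrument for house 3.
By clue 9, the piano player is in house 5.
By clue 9, the trumpet player is in house 4.
House 2 instrument: only flute fits.
So: house 1 = juice/ruby/violin, house 2 = beer/garnet/flute, house 3 = water/jade/oboe, house 4 = cocoa/diamond/trumpet, house 5 = tea/onyx/piano.

tea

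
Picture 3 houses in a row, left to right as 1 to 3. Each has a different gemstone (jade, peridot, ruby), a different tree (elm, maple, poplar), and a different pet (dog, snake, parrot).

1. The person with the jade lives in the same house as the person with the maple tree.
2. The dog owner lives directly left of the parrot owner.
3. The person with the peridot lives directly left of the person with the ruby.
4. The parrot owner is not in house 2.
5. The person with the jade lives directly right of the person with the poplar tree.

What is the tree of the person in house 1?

From clue 4, the parrot owner must be in house 3.
House 1's gemstone must be peridot (nothing else left).
Clue 2: the dog owner is in house 2.
Clue 3: the person with the ruby is in house 2.
House 3 gemstone: only jade fits.
The only pet still possible for house 1 is snake.
The person with the maple tree is in house 3 (clue 1).
Clue 5: the person with the poplar tree is in house 2.
House 1's tree must be elm (nothing else left).
So: house 1 = peridot/elm/snake, house 2 = ruby/poplar/dog, house 3 = jade/maple/parrot.

elm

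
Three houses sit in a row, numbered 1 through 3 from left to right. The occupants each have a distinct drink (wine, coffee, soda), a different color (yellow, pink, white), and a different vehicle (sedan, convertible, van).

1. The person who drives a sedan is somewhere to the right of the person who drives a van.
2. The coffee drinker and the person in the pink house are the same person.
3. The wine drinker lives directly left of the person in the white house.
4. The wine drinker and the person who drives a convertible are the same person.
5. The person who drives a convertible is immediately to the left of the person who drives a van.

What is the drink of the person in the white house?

By clue 5, the person who drives a convertible is in house 1.
Clue 5 places the person who drives a van in house 2.
House 3's vehicle must be sedan (nothing else left).
From clue 4, the wine drinker must be in house 1.
Clue 3 places the person in the white house in house 2.
That leaves yellow as the color for house 1.
So house 3 gets pink for color.
By clue 2, the coffee drinker is in house 3.
That leaves soda as the drink for house 2.
So: house 1 = wine/yellow/convertible, house 2 = soda/white/van, house 3 = coffee/pink/sedan.

soda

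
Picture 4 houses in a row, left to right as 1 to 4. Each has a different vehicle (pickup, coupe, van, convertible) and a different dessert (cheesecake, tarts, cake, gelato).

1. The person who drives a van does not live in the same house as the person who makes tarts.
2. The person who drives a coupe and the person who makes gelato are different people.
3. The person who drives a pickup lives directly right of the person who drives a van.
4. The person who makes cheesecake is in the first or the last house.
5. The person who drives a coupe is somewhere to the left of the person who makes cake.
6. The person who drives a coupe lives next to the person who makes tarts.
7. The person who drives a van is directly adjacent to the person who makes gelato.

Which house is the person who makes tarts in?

The person who makes cheesecake is narrowed to house 1 or 4; consider each.
Placing it in house 4 leads to a contradiction, so it's in house 1.
The person who drives a coupe is narrowed to house 1 or 2 or 3; consider each.
Placing it in house 2 and house 3 leads to a contradiction, so it's in house 1.
Clue 6 places the person who makes tarts in house 2.
By clue 1, the person who drives a van is in house 3.
The person who drives a pickup is in house 4 (clue 3).
Clue 7: the person who makes gelato is in house 4.
So house 2 gets convertible for vehicle.
That leaves cake as the dessert for house 3.
So: house 1 = coupe/cheesecake, house 2 = convertible/tarts, house 3 = van/cake, house 4 = pickup/gelato.

2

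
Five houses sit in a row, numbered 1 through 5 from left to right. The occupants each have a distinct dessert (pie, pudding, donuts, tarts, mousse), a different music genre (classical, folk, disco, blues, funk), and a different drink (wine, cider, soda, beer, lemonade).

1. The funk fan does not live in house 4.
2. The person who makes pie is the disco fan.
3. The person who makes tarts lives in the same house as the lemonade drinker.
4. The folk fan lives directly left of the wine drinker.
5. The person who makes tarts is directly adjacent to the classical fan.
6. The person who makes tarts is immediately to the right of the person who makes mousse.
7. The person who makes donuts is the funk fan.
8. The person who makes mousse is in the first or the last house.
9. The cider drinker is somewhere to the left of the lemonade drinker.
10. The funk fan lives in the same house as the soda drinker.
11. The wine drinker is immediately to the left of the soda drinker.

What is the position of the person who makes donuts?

By clue 8, the person who makes mousse is in house 1.
Clue 6 places the person who makes tarts in house 2.
Clue 3: the lemonade drinker is in house 2.
By clue 9, the cider drinker is in house 1.
House 2's music genre must be blues (nothing else left).
House 4 music genre: only disco fits.
So house 5 gets funk for music genre.
From clue 2, the person who makes pie must be in house 4.
The folk fan is in house 3 (clue 4).
The person who makes donuts is in house 5 (clue 7).
The soda drinker is in house 5 (clue 10).
That leaves pudding as the dessert for house 3.
So house 1 gets classical for music genre.
The only drink still possible for house 3 is beer.
House 4 drink: only wine fits.
So: house 1 = mousse/classical/cider, house 2 = tarts/blues/lemonade, house 3 = pudding/folk/beer, house 4 = pie/disco/wine, house 5 = donuts/funk/soda.

5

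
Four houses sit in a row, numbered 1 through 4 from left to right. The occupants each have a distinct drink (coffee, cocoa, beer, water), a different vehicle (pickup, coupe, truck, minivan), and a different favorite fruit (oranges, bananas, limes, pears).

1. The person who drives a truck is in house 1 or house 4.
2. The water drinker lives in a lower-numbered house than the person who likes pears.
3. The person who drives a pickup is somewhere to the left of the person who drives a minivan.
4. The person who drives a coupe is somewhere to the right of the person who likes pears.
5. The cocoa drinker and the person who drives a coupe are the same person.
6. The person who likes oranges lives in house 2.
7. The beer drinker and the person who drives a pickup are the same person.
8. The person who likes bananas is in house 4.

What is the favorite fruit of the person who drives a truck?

limes

From clue 6, the person who likes oranges must be in house 2.
From clue 8, the person who likes bananas must be in house 4.
The only favorite fruit still possible for house 1 is limes.
The only favorite fruit still possible for house 3 is pears.
From clue 4, the person who drives a coupe must be in house 4.
Clue 5: the cocoa drinker is in house 4.
The only vehicle still possible for house 1 is truck.
The person who drives a pickup is in house 2 (clue 3).
By clue 3, the person who drives a minivan is in house 3.
Clue 7 places the beer drinker in house 2.
That leaves water as the drink for house 1.
The only drink still possible for house 3 is coffee.
So: house 1 = water/truck/limes, house 2 = beer/pickup/oranges, house 3 = coffee/minivan/pears, house 4 = cocoa/coupe/bananas.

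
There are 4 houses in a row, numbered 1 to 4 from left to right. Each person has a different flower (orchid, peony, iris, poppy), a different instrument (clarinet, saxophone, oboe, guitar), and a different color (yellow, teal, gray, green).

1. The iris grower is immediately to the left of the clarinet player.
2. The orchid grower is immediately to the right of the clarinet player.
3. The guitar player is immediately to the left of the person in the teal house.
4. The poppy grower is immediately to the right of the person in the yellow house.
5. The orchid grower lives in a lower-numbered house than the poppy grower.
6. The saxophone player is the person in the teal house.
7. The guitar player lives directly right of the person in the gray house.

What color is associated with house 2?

gray

Clue 5 places the orchid grower in house 3.
The poppy grower is in house 4 (clue 5).
So house 1 gets oboe for instrument.
The only instrument still possible for house 4 is saxophone.
By clue 2, the clarinet player is in house 2.
From clue 4, the person in the yellow house must be in house 3.
The person in the teal house is in house 4 (clue 6).
House 3 instrument: only guitar fits.
Clue 1 places the iris grower in house 1.
From clue 7, the person in the gray house must be in house 2.
House 2 flower: only peony fits.
That leaves green as the color for house 1.
So: house 1 = iris/oboe/green, house 2 = peony/clarinet/gray, house 3 = orchid/guitar/yellow, house 4 = poppy/saxophone/teal.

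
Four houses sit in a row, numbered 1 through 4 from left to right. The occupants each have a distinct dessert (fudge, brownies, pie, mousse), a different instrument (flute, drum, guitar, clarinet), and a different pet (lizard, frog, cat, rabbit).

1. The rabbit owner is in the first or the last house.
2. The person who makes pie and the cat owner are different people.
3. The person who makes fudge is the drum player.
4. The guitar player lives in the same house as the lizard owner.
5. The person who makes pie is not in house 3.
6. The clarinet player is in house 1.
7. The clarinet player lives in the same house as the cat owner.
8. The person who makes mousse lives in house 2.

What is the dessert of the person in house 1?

By clue 6, the clarinet player is in house 1.
The cat owner is in house 1 (clue 7).
By clue 8, the person who makes mousse is in house 2.
House 4's pet must be rabbit (nothing else left).
From clue 2, the person who makes pie must be in house 4.
So house 1 gets brownies for dessert.
So house 3 gets fudge for dessert.
By clue 3, the drum player is in house 3.
That leaves guitar as the instrument for house 2.
House 4's instrument must be flute (nothing else left).
Clue 4: the lizard owner is in house 2.
House 3 pet: only frog fits.
So: house 1 = brownies/clarinet/cat, house 2 = mousse/guitar/lizard, house 3 = fudge/drum/frog, house 4 = pie/flute/rabbit.

brownies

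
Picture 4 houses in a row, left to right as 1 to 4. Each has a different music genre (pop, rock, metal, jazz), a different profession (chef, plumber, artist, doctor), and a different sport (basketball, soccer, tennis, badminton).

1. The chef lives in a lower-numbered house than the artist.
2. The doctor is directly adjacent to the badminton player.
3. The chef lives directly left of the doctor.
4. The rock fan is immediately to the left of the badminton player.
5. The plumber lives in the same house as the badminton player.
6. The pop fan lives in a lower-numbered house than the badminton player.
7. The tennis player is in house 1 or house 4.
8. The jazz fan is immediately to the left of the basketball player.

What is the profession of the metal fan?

So house 4 gets metal for music genre.
House 1 profession: only chef fits.
Clue 3: the doctor is in house 2.
From clue 2, the badminton player must be in house 3.
Clue 4: the rock fan is in house 2.
By clue 5, the plumber is in house 3.
House 3's music genre must be jazz (nothing else left).
That leaves artist as the profession for house 4.
The basketball player is in house 4 (clue 8).
The only music genre still possible for house 1 is pop.
That leaves tennis as the sport for house 1.
That leaves soccer as the sport for house 2.
So: house 1 = pop/chef/tennis, house 2 = rock/doctor/soccer, house 3 = jazz/plumber/badminton, house 4 = metal/artist/basketball.

artist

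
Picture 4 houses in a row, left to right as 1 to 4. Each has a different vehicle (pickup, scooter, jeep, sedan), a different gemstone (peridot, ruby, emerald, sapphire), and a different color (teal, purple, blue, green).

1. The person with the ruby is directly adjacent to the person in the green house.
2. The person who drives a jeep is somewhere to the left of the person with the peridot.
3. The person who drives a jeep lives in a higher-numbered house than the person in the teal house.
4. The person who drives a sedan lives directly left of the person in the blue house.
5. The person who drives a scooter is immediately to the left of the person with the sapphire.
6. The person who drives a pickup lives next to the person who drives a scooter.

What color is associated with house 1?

That leaves pickup as the vehicle for house 4.
Clue 6: the person who drives a scooter is in house 3.
So house 1 gets sedan for vehicle.
That leaves jeep as the vehicle for house 2.
By clue 3, the person in the teal house is in house 1.
By clue 4, the person in the blue house is in house 2.
By clue 5, the person with the sapphire is in house 4.
The only gemstone still possible for house 1 is emerald.
That leaves ruby as the gemstone for house 2.
House 3 gemstone: only peridot fits.
Clue 1 places the person in the green house in house 3.
House 4's color must be purple (nothing else left).
So: house 1 = sedan/emerald/teal, house 2 = jeep/ruby/blue, house 3 = scooter/peridot/green, house 4 = pickup/sapphire/purple.

teal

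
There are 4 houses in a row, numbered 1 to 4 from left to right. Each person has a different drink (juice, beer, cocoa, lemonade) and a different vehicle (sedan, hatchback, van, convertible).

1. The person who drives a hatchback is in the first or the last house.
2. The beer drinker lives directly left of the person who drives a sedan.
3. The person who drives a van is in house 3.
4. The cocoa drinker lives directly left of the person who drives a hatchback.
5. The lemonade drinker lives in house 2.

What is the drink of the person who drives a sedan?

The person who drives a van is in house 3 (clue 3).
Clue 4 places the cocoa drinker in house 3.
Clue 4 places the person who drives a hatchback in house 4.
The lemonade drinker is in house 2 (clue 5).
That leaves juice as the drink for house 4.
House 1 vehicle: only convertible fits.
House 2's vehicle must be sedan (nothing else left).
So house 1 gets beer for drink.
So: house 1 = beer/convertible, house 2 = lemonade/sedan, house 3 = cocoa/van, house 4 = juice/hatchback.

lemonade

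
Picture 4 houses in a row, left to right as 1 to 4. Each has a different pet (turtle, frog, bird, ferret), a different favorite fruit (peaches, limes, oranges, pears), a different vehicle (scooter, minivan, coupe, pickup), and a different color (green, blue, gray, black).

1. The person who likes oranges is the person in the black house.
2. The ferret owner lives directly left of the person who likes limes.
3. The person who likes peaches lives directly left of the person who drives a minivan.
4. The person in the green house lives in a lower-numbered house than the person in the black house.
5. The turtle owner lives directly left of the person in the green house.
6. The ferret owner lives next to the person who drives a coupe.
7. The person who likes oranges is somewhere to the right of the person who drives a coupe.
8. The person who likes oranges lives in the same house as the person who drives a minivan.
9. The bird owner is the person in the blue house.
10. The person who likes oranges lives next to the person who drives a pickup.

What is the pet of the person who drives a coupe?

That leaves pears as the favorite fruit for house 1.
The turtle owner is narrowed to house 1 or 2; consider each.
Placing it in house 2 leads to a contradiction, so it's in house 1.
The person in the green house is in house 2 (clue 5).
So house 2 gets peaches for favorite fruit.
So house 1 gets gray for color.
The person who drives a minivan is in house 3 (clue 3).
Clue 8: the person who likes oranges is in house 3.
The only favorite fruit still possible for house 4 is limes.
Clue 1 places the person in the black house in house 3.
From clue 2, the ferret owner must be in house 3.
By clue 6, the person who drives a coupe is in house 2.
The only pet still possible for house 2 is frog.
That leaves bird as the pet for house 4.
That leaves scooter as the vehicle for house 1.
That leaves pickup as the vehicle for house 4.
House 4's color must be blue (nothing else left).
So: house 1 = turtle/pears/scooter/gray, house 2 = frog/peaches/coupe/green, house 3 = ferret/oranges/minivan/black, house 4 = bird/limes/pickup/blue.

frog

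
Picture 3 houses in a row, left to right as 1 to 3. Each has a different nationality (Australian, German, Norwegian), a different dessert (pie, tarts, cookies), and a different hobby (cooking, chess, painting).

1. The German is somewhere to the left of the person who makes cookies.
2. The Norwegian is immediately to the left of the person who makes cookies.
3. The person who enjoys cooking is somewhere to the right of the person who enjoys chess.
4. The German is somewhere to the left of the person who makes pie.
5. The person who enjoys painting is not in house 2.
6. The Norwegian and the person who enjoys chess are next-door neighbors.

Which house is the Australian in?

3

The only nationality still possible for house 3 is Australian.
So house 1 gets tarts for dessert.
The German is narrowed to house 1 or 2; consider each.
Placing it in house 2 leads to a contradiction, so it's in house 1.
House 2 nationality: only Norwegian fits.
Clue 2 places the person who makes cookies in house 3.
Clue 6 places the person who enjoys chess in house 1.
House 2 dessert: only pie fits.
House 2 hobby: only cooking fits.
The only hobby still possible for house 3 is painting.
So: house 1 = German/tarts/chess, house 2 = Norwegian/pie/cooking, house 3 = Australian/cookies/painting.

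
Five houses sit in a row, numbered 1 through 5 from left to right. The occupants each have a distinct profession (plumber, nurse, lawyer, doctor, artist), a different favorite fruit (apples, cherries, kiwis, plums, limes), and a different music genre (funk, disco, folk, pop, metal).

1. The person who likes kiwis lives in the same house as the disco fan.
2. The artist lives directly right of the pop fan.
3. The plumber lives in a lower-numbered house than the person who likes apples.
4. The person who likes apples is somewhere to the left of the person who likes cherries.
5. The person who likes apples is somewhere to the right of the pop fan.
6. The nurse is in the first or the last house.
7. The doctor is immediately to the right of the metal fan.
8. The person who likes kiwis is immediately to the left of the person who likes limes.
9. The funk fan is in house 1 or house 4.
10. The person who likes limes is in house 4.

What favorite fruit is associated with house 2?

apples

Clue 10: the person who likes limes is in house 4.
Clue 8: the person who likes kiwis is in house 3.
The only favorite fruit still possible for house 1 is plums.
The only favorite fruit still possible for house 2 is apples.
That leaves cherries as the favorite fruit for house 5.
The only music genre still possible for house 5 is folk.
Clue 1 places the disco fan in house 3.
Clue 3: the plumber is in house 1.
Clue 5 places the pop fan in house 1.
So house 5 gets nurse for profession.
So house 2 gets metal for music genre.
So house 4 gets funk for music genre.
By clue 2, the artist is in house 2.
Clue 7 places the doctor in house 3.
The only profession still possible for house 4 is lawyer.
So: house 1 = plumber/plums/pop, house 2 = artist/apples/metal, house 3 = doctor/kiwis/disco, house 4 = lawyer/limes/funk, house 5 = nurse/cherries/folk.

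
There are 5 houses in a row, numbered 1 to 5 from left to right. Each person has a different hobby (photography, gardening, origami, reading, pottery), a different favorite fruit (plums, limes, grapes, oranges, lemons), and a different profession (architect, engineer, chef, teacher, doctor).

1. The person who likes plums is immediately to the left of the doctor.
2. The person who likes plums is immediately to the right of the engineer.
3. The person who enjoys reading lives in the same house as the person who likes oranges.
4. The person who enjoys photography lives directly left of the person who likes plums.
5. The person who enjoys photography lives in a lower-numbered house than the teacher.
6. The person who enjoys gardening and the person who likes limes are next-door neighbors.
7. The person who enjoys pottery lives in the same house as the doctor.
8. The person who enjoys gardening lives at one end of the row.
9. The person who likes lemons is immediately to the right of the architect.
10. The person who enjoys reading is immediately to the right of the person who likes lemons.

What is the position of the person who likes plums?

3

That leaves grapes as the favorite fruit for house 1.
That leaves oranges as the favorite fruit for house 5.
Clue 3: the person who enjoys reading is in house 5.
The person who likes lemons is in house 4 (clue 10).
House 3's favorite fruit must be plums (nothing else left).
From clue 1, the doctor must be in house 4.
By clue 2, the engineer is in house 2.
By clue 4, the person who enjoys photography is in house 2.
Clue 7: the person who enjoys pottery is in house 4.
By clue 9, the architect is in house 3.
So house 1 gets gardening for hobby.
That leaves origami as the hobby for house 3.
That leaves limes as the favorite fruit for house 2.
So house 1 gets chef for profession.
House 5 profession: only teacher fits.
So: house 1 = gardening/grapes/chef, house 2 = photography/limes/engineer, house 3 = origami/plums/architect, house 4 = pottery/lemons/doctor, house 5 = reading/oranges/teacher.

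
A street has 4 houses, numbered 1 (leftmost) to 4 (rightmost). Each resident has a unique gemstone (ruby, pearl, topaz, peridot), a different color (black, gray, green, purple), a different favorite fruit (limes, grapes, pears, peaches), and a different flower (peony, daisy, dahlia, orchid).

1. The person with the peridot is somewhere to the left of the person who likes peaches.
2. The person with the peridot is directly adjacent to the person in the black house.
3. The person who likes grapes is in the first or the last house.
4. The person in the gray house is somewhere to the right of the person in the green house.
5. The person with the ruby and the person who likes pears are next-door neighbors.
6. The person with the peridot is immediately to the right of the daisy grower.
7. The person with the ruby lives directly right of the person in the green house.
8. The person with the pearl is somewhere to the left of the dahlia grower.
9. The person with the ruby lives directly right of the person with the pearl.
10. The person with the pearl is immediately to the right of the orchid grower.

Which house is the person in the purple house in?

2

So house 1 gets topaz for gemstone.
The only gemstone still possible for house 4 is ruby.
Clue 5: the person who likes pears is in house 3.
By clue 7, the person in the green house is in house 3.
The person with the pearl is in house 3 (clue 9).
By clue 10, the orchid grower is in house 2.
House 2 gemstone: only peridot fits.
The only favorite fruit still possible for house 2 is limes.
So house 4 gets peaches for favorite fruit.
From clue 2, the person in the black house must be in house 1.
Clue 4: the person in the gray house is in house 4.
Clue 8 places the dahlia grower in house 4.
House 2 color: only purple fits.
House 1's favorite fruit must be grapes (nothing else left).
That leaves daisy as the flower for house 1.
The only flower still possible for house 3 is peony.
So: house 1 = topaz/black/grapes/daisy, house 2 = peridot/purple/limes/orchid, house 3 = pearl/green/pears/peony, house 4 = ruby/gray/peaches/dahlia.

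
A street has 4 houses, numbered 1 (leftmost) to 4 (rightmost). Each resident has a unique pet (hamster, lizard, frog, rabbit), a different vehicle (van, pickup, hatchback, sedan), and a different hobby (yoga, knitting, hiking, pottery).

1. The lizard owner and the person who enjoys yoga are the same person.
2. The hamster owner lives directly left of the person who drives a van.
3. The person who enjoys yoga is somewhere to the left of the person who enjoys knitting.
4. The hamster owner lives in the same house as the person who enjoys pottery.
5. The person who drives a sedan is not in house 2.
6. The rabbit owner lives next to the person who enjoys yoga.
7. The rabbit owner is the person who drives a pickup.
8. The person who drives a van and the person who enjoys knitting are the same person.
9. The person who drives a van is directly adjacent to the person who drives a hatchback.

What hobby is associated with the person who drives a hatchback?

The hamster owner is narrowed to house 1 or 2 or 3; consider each.
Placing it in house 1 and house 2 leads to a contradiction, so it's in house 3.
By clue 2, the person who drives a van is in house 4.
Clue 4: the person who enjoys pottery is in house 3.
Clue 8 places the person who enjoys knitting in house 4.
Clue 9 places the person who drives a hatchback in house 3.
House 1 vehicle: only sedan fits.
That leaves pickup as the vehicle for house 2.
By clue 7, the rabbit owner is in house 2.
The only pet still possible for house 4 is frog.
Clue 1: the person who enjoys yoga is in house 1.
House 1's pet must be lizard (nothing else left).
House 2 hobby: only hiking fits.
So: house 1 = lizard/sedan/yoga, house 2 = rabbit/pickup/hiking, house 3 = hamster/hatchback/pottery, house 4 = frog/van/knitting.

pottery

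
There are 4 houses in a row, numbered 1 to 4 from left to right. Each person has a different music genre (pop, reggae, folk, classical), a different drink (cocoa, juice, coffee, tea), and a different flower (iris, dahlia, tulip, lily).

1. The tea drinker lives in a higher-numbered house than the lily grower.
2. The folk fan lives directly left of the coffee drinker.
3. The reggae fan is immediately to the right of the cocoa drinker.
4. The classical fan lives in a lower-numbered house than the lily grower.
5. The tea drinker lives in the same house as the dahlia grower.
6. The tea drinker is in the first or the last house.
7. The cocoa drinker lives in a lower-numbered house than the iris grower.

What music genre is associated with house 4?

From clue 6, the tea drinker must be in house 4.
House 1's flower must be tulip (nothing else left).
Clue 5: the dahlia grower is in house 4.
So house 4 gets pop for music genre.
House 3's music genre must be reggae (nothing else left).
The cocoa drinker is in house 2 (clue 3).
Clue 7: the iris grower is in house 3.
House 1 drink: only juice fits.
That leaves coffee as the drink for house 3.
House 2's flower must be lily (nothing else left).
The folk fan is in house 2 (clue 2).
Clue 4 places the classical fan in house 1.
So: house 1 = classical/juice/tulip, house 2 = folk/cocoa/lily, house 3 = reggae/coffee/iris, house 4 = pop/tea/dahlia.

pop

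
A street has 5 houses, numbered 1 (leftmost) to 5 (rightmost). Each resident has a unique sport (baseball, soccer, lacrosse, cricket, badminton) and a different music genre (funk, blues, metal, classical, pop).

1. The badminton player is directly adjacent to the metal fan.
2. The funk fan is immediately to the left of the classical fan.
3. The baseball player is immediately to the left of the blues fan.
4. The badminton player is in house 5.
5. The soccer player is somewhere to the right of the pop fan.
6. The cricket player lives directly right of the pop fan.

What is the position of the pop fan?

1

By clue 4, the badminton player is in house 5.
Clue 1 places the metal fan in house 4.
That leaves blues as the music genre for house 5.
Clue 3 places the baseball player in house 4.
So house 1 gets lacrosse for sport.
That leaves classical as the music genre for house 3.
Clue 2: the funk fan is in house 2.
House 1 music genre: only pop fits.
Clue 6: the cricket player is in house 2.
House 3 sport: only soccer fits.
So: house 1 = lacrosse/pop, house 2 = cricket/funk, house 3 = soccer/classical, house 4 = baseball/metal, house 5 = badminton/blues.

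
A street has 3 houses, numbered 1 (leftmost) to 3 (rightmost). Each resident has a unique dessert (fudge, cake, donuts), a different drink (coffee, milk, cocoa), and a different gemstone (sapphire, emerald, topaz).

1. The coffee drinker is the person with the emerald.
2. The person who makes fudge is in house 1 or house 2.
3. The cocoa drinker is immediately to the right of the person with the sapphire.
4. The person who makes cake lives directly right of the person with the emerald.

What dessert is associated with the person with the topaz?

donuts

House 3 gemstone: only topaz fits.
The person who makes cake is narrowed to house 2 or 3; consider each.
Placing it in house 3 leads to a contradiction, so it's in house 2.
The person with the emerald is in house 1 (clue 4).
That leaves donuts as the dessert for house 3.
So house 2 gets sapphire for gemstone.
Clue 1: the coffee drinker is in house 1.
By clue 3, the cocoa drinker is in house 3.
House 1's dessert must be fudge (nothing else left).
The only drink still possible for house 2 is milk.
So: house 1 = fudge/coffee/emerald, house 2 = cake/milk/sapphire, house 3 = donuts/cocoa/topaz.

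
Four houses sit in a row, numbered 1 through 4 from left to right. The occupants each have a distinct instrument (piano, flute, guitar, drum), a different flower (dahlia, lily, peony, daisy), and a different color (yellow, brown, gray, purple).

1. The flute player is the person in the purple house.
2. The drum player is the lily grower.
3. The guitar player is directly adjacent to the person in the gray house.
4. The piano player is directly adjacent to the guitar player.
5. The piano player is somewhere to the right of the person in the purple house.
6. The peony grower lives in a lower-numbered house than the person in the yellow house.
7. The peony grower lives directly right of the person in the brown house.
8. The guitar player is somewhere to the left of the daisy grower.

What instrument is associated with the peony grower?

The peony grower is narrowed to house 2 or 3; consider each.
Placing it in house 3 leads to a contradiction, so it's in house 2.
Clue 7 places the person in the brown house in house 1.
House 1's instrument must be drum (nothing else left).
That leaves piano as the instrument for house 4.
Clue 2 places the lily grower in house 1.
The guitar player is in house 3 (clue 4).
The daisy grower is in house 4 (clue 8).
The only instrument still possible for house 2 is flute.
House 3's flower must be dahlia (nothing else left).
The person in the purple house is in house 2 (clue 1).
House 3's color must be yellow (nothing else left).
That leaves gray as the color for house 4.
So: house 1 = drum/lily/brown, house 2 = flute/peony/purple, house 3 = guitar/dahlia/yellow, house 4 = piano/daisy/gray.

flute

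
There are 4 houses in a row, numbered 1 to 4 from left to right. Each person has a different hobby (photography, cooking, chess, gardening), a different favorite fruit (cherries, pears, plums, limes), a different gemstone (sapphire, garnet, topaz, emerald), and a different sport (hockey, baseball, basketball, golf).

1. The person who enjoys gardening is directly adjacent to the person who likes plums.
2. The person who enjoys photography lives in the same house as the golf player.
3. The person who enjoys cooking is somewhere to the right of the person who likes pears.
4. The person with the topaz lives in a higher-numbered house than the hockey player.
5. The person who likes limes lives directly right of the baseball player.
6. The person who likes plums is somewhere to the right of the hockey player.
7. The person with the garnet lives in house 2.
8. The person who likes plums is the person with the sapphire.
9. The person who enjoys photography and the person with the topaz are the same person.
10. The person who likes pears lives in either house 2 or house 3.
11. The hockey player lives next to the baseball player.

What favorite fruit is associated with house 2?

Clue 7: the person with the garnet is in house 2.
The only favorite fruit still possible for house 1 is cherries.
House 1 gemstone: only emerald fits.
House 1's hobby must be chess (nothing else left).
The only hobby still possible for house 2 is gardening.
By clue 1, the person who likes plums is in house 3.
Clue 8: the person with the sapphire is in house 3.
House 4's favorite fruit must be limes (nothing else left).
The only gemstone still possible for house 4 is topaz.
By clue 5, the baseball player is in house 3.
Clue 9 places the person who enjoys photography in house 4.
Clue 11: the hockey player is in house 2.
The only hobby still possible for house 3 is cooking.
House 2 favorite fruit: only pears fits.
House 1's sport must be basketball (nothing else left).
House 4's sport must be golf (nothing else left).
So: house 1 = chess/cherries/emerald/basketball, house 2 = gardening/pears/garnet/hockey, house 3 = cooking/plums/sapphire/baseball, house 4 = photography/limes/topaz/golf.

pears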